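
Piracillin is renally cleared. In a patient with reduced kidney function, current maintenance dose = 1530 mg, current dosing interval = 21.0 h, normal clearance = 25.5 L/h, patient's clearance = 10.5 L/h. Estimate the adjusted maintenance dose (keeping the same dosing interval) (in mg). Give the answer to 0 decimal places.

To keep the same average steady-state level, dosing rate must scale with clearance.
CL ratio = 10.5 / 25.5 = 0.4118
New dose (same interval) = 1530 × 0.4118 = 630.1 mg

630 mg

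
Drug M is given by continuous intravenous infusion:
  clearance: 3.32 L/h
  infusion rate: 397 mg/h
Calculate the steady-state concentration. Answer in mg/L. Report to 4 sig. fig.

At steady state Css = R₀ / CL = 397 / 3.320 = 119.6 mg/L

119.6 mg/L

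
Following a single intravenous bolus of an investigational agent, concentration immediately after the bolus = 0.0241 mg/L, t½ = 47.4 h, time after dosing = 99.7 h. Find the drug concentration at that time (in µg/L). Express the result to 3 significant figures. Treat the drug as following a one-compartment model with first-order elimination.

k = ln2 / t½ = 0.693147 / 47.4 = 0.01462 h⁻¹
C = C₀ · e^(−k·t) = 0.02410 × e^(−0.01462 × 99.7)
  = 0.02410 × 0.2328 = 0.005610 mg/L
Convert: 0.005610 mg/L × 1000 = 5.610 µg/L

5.61 µg/L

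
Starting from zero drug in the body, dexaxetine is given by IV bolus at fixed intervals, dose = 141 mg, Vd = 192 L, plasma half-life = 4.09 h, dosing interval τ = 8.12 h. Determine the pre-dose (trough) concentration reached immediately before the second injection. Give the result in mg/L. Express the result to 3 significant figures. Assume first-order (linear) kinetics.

0.185 mg/L

C₀ per dose = Dose / Vd = 141 / 192 = 0.7344 mg/L
k = ln2 / t½ = 0.693147 / 4.09 = 0.1695 h⁻¹
Fraction remaining after one interval: r = e^(−kτ) = e^(−0.1695 × 8.12) = 0.2525
Before dose 2, 1 dose has been given (aged 1τ).
C_trough = C₀ × r = 0.7344 × 0.2525 = 0.1854 mg/L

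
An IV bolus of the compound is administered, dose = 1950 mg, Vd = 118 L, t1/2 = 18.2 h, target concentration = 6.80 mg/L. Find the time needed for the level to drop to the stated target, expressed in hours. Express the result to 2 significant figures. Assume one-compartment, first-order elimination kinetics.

23 h

C₀ = Dose / Vd = 1950 / 118 = 16.53 mg/L
k = ln2 / t½ = 0.693147 / 18.2 = 0.03809 h⁻¹
t = ln(C₀ / C) / k = ln(16.53 / 6.80) / 0.03809
  = ln(2.431) / 0.03809 = 0.8883 / 0.03809 = 23.32 h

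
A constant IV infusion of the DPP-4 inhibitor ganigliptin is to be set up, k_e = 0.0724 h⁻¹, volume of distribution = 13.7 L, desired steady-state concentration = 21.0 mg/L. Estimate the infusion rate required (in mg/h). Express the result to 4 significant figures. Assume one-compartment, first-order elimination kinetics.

20.83 mg/h

CL = k × Vd = 0.07240 × 13.7 = 0.9919 L/h
At steady state, infusion rate R₀ = Css × CL = 21.0 × 0.9919 = 20.83 mg/h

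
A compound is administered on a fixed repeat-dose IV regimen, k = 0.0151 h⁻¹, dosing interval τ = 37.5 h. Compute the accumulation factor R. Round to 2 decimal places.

e^(−kτ) = e^(−0.01510 × 37.5) = 0.5677
Accumulation ratio R = 1 / (1 − e^(−kτ)) = 1 / (1 − 0.5677) = 2.313

2.31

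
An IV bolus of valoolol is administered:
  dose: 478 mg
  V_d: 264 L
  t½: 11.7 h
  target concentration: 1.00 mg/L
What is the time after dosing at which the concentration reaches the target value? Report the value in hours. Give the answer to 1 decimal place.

C₀ = Dose / Vd = 478.0 / 264 = 1.811 mg/L
k = ln2 / t½ = 0.693147 / 11.7 = 0.05924 h⁻¹
t = ln(C₀ / C) / k = ln(1.811 / 1.00) / 0.05924
  = ln(1.811) / 0.05924 = 0.5939 / 0.05924 = 10.03 h

10.0 h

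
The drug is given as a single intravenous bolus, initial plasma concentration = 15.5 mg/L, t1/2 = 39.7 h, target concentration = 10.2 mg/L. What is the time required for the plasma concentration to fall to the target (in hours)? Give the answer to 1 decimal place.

k = ln2 / t½ = 0.693147 / 39.7 = 0.01746 h⁻¹
t = ln(C₀ / C) / k = ln(15.50 / 10.2) / 0.01746
  = ln(1.520) / 0.01746 = 0.4187 / 0.01746 = 23.98 h

24.0 h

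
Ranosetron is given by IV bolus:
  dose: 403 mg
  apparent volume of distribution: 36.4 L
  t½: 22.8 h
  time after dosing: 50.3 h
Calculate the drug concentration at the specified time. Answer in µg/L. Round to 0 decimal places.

2399 µg/L

C₀ = Dose / Vd = 403.0 / 36.4 = 11.07 mg/L
k = ln2 / t½ = 0.693147 / 22.8 = 0.03040 h⁻¹
C = C₀ · e^(−k·t) = 11.07 × e^(−0.03040 × 50.3)
  = 11.07 × 0.2167 = 2.399 mg/L
Convert: 2.399 mg/L × 1000 = 2399 µg/L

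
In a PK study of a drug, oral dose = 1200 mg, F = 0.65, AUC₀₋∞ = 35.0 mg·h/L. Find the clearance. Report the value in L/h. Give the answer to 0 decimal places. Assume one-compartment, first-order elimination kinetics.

22 L/h

CL = F·Dose / AUC = 0.65 × 1200 / 35.0 = 22.29 L/h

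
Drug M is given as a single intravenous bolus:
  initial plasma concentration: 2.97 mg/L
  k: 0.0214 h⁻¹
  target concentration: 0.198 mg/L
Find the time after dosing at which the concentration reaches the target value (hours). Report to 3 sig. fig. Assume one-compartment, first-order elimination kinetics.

127 h

t = ln(C₀ / C) / k = ln(2.970 / 0.198) / 0.02140
  = ln(15.00) / 0.02140 = 2.708 / 0.02140 = 126.5 h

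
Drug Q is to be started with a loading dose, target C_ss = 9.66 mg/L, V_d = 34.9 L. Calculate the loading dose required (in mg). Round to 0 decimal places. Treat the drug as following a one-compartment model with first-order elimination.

LD = Css × Vd = 9.66 × 34.9 = 337.1 mg

337 mg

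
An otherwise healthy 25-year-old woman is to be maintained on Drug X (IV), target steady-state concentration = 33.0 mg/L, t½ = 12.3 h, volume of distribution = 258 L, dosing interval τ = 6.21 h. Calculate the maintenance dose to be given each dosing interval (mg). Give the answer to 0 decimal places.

2980 mg

k = ln2 / t½ = 0.693147 / 12.3 = 0.05635 h⁻¹
CL = k × Vd = 0.05635 × 258 = 14.54 L/h
At steady state, Dose/τ = Css × CL.
Dose = Css × CL × τ = 33.0 × 14.54 × 6.21 = 2980 mg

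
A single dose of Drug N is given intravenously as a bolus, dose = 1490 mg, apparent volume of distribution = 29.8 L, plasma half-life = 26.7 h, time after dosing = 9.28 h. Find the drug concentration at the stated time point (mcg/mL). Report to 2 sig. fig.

C₀ = Dose / Vd = 1490 / 29.8 = 50.00 mg/L
k = ln2 / t½ = 0.693147 / 26.7 = 0.02596 h⁻¹
C = C₀ · e^(−k·t) = 50.00 × e^(−0.02596 × 9.28)
  = 50.00 × 0.7859 = 39.30 mg/L
(39.30 mg/L = 39.30 mcg/mL)

39 mcg/mL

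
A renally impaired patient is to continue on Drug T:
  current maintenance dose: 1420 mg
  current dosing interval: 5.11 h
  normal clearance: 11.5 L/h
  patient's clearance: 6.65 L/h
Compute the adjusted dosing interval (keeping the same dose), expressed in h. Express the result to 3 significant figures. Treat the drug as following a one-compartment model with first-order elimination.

8.84 h

To keep the same average steady-state level, dosing rate must scale with clearance.
CL ratio = 6.65 / 11.5 = 0.5783
New interval (same dose) = 5.11 / 0.5783 = 8.836 h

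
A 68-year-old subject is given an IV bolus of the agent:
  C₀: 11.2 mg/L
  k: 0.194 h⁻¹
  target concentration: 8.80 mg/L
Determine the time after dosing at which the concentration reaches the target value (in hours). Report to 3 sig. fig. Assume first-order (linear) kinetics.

1.24 h

t = ln(C₀ / C) / k = ln(11.20 / 8.80) / 0.1940
  = ln(1.273) / 0.1940 = 0.2414 / 0.1940 = 1.244 h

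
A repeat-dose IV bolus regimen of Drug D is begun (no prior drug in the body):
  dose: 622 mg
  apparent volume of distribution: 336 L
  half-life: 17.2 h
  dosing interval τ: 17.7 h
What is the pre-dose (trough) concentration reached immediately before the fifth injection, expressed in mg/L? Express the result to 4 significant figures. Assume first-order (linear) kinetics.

1.676 mg/L

C₀ per dose = Dose / Vd = 622 / 336 = 1.851 mg/L
k = ln2 / t½ = 0.693147 / 17.2 = 0.04030 h⁻¹
Fraction remaining after one interval: r = e^(−kτ) = e^(−0.04030 × 17.7) = 0.4900
Before dose 5, 4 doses have been given (aged 1τ, 2τ, 3τ, 4τ).
C_trough = C₀ × (r + r² + … + r^4) = C₀ × r(1−r^4)/(1−r)
        = 1.851 × 0.4900 × (1 − 0.05765) / (1 − 0.4900) = 1.676 mg/L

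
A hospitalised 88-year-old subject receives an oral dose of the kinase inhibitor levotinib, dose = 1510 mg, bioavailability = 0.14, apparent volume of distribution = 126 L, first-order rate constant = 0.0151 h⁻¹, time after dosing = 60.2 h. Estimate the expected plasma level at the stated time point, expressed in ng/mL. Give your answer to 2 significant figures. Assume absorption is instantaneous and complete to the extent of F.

680 ng/mL

Amount reaching circulation = F × Dose = 0.14 × 1510 = 211.4 mg
C₀ = F·Dose / Vd = 211.4 / 126 = 1.678 mg/L
C = C₀ · e^(−k·t) = 1.678 × e^(−0.01510 × 60.2)
  = 1.678 × 0.4029 = 0.6761 mg/L
Convert: 0.6761 mg/L × 1000 = 676.1 ng/mL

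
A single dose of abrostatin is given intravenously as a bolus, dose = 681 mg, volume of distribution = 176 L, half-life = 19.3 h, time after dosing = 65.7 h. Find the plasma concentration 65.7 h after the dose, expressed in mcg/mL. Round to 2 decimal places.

C₀ = Dose / Vd = 681.0 / 176 = 3.869 mg/L
k = ln2 / t½ = 0.693147 / 19.3 = 0.03591 h⁻¹
C = C₀ · e^(−k·t) = 3.869 × e^(−0.03591 × 65.7)
  = 3.869 × 0.09449 = 0.3656 mg/L
(0.3656 mg/L = 0.3656 mcg/mL)

0.37 mcg/mL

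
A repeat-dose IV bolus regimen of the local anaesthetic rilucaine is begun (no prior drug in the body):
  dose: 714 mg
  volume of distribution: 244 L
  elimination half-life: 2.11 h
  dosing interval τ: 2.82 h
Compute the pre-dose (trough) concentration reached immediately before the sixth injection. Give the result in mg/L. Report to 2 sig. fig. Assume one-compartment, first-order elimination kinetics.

C₀ per dose = Dose / Vd = 714 / 244 = 2.926 mg/L
k = ln2 / t½ = 0.693147 / 2.11 = 0.3285 h⁻¹
Fraction remaining after one interval: r = e^(−kτ) = e^(−0.3285 × 2.82) = 0.3960
Before dose 6, 5 doses have been given (aged 1τ, 2τ, 3τ, 4τ, 5τ).
C_trough = C₀ × (r + r² + … + r^5) = C₀ × r(1−r^5)/(1−r)
        = 2.926 × 0.3960 × (1 − 0.009738) / (1 − 0.3960) = 1.900 mg/L

1.9 mg/L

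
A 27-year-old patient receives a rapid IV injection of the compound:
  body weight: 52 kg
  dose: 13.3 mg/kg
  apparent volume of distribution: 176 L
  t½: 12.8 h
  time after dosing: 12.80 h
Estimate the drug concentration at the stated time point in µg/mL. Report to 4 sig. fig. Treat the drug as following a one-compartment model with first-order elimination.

1.965 µg/mL

Total dose = 13.3 × 52 = 691.6 mg
C₀ = Dose / Vd = 691.6 / 176 = 3.930 mg/L
k = ln2 / t½ = 0.693147 / 12.8 = 0.05415 h⁻¹
t / t½ = 12.80 / 12.8 = 1 half-lives
C = C₀ × (1/2)^1 = 3.930 × 0.5000 = 1.965 mg/L
(1.965 mg/L = 1.965 µg/mL)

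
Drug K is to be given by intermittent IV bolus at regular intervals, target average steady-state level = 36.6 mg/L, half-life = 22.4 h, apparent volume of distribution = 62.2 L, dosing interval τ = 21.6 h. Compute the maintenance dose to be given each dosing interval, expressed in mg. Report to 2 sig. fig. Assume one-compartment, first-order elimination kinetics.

k = ln2 / t½ = 0.693147 / 22.4 = 0.03094 h⁻¹
CL = k × Vd = 0.03094 × 62.2 = 1.924 L/h
At steady state, Dose/τ = Css × CL.
Dose = Css × CL × τ = 36.6 × 1.924 × 21.6 = 1521 mg

1500 mg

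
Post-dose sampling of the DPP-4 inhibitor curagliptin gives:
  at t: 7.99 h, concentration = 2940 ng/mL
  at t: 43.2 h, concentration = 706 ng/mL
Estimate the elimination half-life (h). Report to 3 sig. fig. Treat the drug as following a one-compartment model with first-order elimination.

17.1 h

k = ln(C₁/C₂) / (t₂ − t₁) = ln(2940/706) / (43.2 − 7.99)
  = 1.427 / 35.21 = 0.04053 h⁻¹
t½ = ln2 / k = 0.693147 / 0.04053 = 17.10 h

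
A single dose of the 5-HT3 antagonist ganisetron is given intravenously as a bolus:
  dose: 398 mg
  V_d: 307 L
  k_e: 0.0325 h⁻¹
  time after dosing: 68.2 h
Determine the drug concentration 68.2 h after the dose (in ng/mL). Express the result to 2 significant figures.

140 ng/mL

C₀ = Dose / Vd = 398.0 / 307 = 1.296 mg/L
C = C₀ · e^(−k·t) = 1.296 × e^(−0.03250 × 68.2)
  = 1.296 × 0.1090 = 0.1413 mg/L
Convert: 0.1413 mg/L × 1000 = 141.3 ng/mL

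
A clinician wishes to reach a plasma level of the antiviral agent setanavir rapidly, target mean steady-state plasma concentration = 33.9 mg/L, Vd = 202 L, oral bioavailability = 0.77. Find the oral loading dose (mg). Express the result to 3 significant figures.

LD = Css × Vd / F = 33.9 × 202 / 0.77 = 8893 mg

8890 mg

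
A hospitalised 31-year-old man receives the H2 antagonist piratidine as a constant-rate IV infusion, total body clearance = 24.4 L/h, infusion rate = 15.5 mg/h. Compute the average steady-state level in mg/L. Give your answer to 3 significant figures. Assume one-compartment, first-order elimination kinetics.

At steady state Css = R₀ / CL = 15.5 / 24.40 = 0.6352 mg/L

0.635 mg/L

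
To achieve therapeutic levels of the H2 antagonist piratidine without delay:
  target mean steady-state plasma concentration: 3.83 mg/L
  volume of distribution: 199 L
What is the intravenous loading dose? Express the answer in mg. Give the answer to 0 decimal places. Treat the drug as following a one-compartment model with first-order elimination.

762 mg

LD = Css × Vd = 3.83 × 199 = 762.2 mg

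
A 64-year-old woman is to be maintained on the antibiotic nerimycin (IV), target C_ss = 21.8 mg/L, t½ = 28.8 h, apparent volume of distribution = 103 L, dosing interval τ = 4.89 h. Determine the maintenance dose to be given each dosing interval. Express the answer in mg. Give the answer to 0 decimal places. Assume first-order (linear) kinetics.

264 mg

k = ln2 / t½ = 0.693147 / 28.8 = 0.02407 h⁻¹
CL = k × Vd = 0.02407 × 103 = 2.479 L/h
At steady state, Dose/τ = Css × CL.
Dose = Css × CL × τ = 21.8 × 2.479 × 4.89 = 264.3 mg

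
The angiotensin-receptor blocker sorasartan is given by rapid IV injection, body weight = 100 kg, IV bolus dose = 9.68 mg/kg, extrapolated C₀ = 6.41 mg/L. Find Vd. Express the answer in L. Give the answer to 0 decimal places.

Dose = 9.68 × 100 = 968.0 mg
Vd = Dose / C₀ = 968.0 / 6.41 = 151.0 L

151 L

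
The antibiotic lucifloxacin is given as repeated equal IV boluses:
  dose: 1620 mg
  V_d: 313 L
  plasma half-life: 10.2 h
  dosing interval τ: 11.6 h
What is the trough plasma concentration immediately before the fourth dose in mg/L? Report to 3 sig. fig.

C₀ per dose = Dose / Vd = 1620 / 313 = 5.176 mg/L
k = ln2 / t½ = 0.693147 / 10.2 = 0.06796 h⁻¹
Fraction remaining after one interval: r = e^(−kτ) = e^(−0.06796 × 11.6) = 0.4546
Before dose 4, 3 doses have been given (aged 1τ, 2τ, 3τ).
C_trough = C₀ × (r + r² + … + r^3) = C₀ × r(1−r^3)/(1−r)
        = 5.176 × 0.4546 × (1 − 0.09395) / (1 − 0.4546) = 3.909 mg/L

3.91 mg/L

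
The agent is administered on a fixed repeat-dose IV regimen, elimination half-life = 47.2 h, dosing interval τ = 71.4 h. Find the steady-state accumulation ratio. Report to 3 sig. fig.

k = ln2 / t½ = 0.693147 / 47.2 = 0.01469 h⁻¹
e^(−kτ) = e^(−0.01469 × 71.4) = 0.3503
Accumulation ratio R = 1 / (1 − e^(−kτ)) = 1 / (1 − 0.3503) = 1.539

1.54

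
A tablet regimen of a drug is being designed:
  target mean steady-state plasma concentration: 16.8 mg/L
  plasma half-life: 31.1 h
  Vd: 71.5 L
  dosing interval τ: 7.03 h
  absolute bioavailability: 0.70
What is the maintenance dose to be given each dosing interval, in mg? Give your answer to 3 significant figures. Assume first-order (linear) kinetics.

k = ln2 / t½ = 0.693147 / 31.1 = 0.02229 h⁻¹
CL = k × Vd = 0.02229 × 71.5 = 1.594 L/h
At steady state, F × (Dose/τ) = Css × CL.
Dose = Css × CL × τ / F = 16.8 × 1.594 × 7.03 / 0.70 = 268.9 mg

269 mg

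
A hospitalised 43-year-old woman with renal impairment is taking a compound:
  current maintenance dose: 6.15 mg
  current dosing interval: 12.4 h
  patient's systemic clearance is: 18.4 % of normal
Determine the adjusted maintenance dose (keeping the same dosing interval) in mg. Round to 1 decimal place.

1.1 mg

To keep the same average steady-state level, dosing rate must scale with clearance.
CL ratio = 18.4 / 100 = 0.1840
New dose (same interval) = 6.15 × 0.1840 = 1.132 mg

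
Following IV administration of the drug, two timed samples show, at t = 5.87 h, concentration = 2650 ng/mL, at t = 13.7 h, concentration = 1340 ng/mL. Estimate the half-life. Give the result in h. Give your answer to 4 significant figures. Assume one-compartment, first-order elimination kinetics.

7.959 h

k = ln(C₁/C₂) / (t₂ − t₁) = ln(2650/1340) / (13.7 − 5.87)
  = 0.6819 / 7.830 = 0.08709 h⁻¹
t½ = ln2 / k = 0.693147 / 0.08709 = 7.959 h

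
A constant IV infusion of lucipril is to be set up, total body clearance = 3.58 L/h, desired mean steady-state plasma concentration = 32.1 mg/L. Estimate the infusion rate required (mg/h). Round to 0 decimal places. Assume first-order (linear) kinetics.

115 mg/h

At steady state, infusion rate R₀ = Css × CL = 32.1 × 3.580 = 114.9 mg/h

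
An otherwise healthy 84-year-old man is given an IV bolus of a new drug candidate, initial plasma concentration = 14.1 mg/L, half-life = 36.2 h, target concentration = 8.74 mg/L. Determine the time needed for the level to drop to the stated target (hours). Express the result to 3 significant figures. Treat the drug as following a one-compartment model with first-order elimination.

25.0 h

k = ln2 / t½ = 0.693147 / 36.2 = 0.01915 h⁻¹
t = ln(C₀ / C) / k = ln(14.10 / 8.74) / 0.01915
  = ln(1.613) / 0.01915 = 0.4781 / 0.01915 = 24.97 h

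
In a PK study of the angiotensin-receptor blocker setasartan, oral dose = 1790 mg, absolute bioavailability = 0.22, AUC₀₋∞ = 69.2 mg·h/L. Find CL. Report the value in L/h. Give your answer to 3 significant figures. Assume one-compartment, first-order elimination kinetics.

CL = F·Dose / AUC = 0.22 × 1790 / 69.2 = 5.691 L/h

5.69 L/h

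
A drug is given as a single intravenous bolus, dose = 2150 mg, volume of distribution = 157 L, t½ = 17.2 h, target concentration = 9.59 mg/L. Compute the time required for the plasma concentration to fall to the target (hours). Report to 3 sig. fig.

8.84 h

C₀ = Dose / Vd = 2150 / 157 = 13.69 mg/L
k = ln2 / t½ = 0.693147 / 17.2 = 0.04030 h⁻¹
t = ln(C₀ / C) / k = ln(13.69 / 9.59) / 0.04030
  = ln(1.428) / 0.04030 = 0.3563 / 0.04030 = 8.841 h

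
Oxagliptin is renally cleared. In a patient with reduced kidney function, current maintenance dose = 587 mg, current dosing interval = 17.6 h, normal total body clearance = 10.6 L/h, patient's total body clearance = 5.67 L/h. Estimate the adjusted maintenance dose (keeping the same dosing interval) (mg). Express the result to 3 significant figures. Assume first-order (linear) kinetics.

314 mg

To keep the same average steady-state level, dosing rate must scale with clearance.
CL ratio = 5.67 / 10.6 = 0.5349
New dose (same interval) = 587 × 0.5349 = 314.0 mg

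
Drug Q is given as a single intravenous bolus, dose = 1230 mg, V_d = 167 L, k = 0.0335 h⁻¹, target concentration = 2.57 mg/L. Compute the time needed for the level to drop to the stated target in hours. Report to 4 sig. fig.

31.43 h

C₀ = Dose / Vd = 1230 / 167 = 7.365 mg/L
t = ln(C₀ / C) / k = ln(7.365 / 2.57) / 0.03350
  = ln(2.866) / 0.03350 = 1.053 / 0.03350 = 31.43 h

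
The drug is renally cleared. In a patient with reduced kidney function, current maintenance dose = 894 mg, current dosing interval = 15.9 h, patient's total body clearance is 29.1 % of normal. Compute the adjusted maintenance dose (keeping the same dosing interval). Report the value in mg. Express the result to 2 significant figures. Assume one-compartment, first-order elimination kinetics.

260 mg

To keep the same average steady-state level, dosing rate must scale with clearance.
CL ratio = 29.1 / 100 = 0.2910
New dose (same interval) = 894 × 0.2910 = 260.2 mg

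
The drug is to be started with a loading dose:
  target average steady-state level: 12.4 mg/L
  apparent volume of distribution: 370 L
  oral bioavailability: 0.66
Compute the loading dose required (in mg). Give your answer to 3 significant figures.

LD = Css × Vd / F = 12.4 × 370 / 0.66 = 6952 mg

6950 mg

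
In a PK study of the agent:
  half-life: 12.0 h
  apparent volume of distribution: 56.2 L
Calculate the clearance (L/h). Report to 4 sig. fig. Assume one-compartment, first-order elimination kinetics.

k = ln2 / t½ = 0.693147 / 12.0 = 0.05776 h⁻¹
CL = k × Vd = 0.05776 × 56.2 = 3.246 L/h

3.246 L/h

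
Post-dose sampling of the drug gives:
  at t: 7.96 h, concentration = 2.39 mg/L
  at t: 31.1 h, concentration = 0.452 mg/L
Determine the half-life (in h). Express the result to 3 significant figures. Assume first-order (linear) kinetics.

9.63 h

k = ln(C₁/C₂) / (t₂ − t₁) = ln(2.39/0.452) / (31.1 − 7.96)
  = 1.665 / 23.14 = 0.07195 h⁻¹
t½ = ln2 / k = 0.693147 / 0.07195 = 9.634 h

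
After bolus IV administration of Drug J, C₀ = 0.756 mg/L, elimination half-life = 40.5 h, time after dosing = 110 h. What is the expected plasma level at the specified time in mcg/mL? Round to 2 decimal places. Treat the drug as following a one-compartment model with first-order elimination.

0.12 mcg/mL

k = ln2 / t½ = 0.693147 / 40.5 = 0.01711 h⁻¹
C = C₀ · e^(−k·t) = 0.7560 × e^(−0.01711 × 110)
  = 0.7560 × 0.1523 = 0.1151 mg/L
(0.1151 mg/L = 0.1151 mcg/mL)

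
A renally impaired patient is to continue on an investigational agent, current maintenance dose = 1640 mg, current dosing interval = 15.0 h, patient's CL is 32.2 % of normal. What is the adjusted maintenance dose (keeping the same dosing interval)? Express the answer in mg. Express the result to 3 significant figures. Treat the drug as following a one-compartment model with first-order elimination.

528 mg

To keep the same average steady-state level, dosing rate must scale with clearance.
CL ratio = 32.2 / 100 = 0.3220
New dose (same interval) = 1640 × 0.3220 = 528.1 mg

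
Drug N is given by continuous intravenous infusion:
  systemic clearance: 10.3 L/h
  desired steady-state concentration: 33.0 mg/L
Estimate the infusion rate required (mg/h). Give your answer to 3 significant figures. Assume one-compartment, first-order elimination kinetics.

340 mg/h

At steady state, infusion rate R₀ = Css × CL = 33.0 × 10.30 = 339.9 mg/h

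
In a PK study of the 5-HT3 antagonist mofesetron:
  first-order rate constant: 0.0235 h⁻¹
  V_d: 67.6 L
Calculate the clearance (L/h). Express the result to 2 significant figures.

CL = k × Vd = 0.0235 × 67.6 = 1.589 L/h

1.6 L/h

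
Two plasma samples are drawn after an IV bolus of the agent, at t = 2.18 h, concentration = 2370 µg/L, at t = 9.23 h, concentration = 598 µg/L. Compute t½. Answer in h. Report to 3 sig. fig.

3.55 h

k = ln(C₁/C₂) / (t₂ − t₁) = ln(2370/598) / (9.23 − 2.18)
  = 1.377 / 7.050 = 0.1953 h⁻¹
t½ = ln2 / k = 0.693147 / 0.1953 = 3.549 h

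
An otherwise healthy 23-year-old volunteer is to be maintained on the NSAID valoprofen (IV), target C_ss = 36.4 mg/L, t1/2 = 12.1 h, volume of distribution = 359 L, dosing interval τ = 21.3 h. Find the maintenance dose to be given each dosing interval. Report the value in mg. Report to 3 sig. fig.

15900 mg

k = ln2 / t½ = 0.693147 / 12.1 = 0.05728 h⁻¹
CL = k × Vd = 0.05728 × 359 = 20.56 L/h
At steady state, Dose/τ = Css × CL.
Dose = Css × CL × τ = 36.4 × 20.56 × 21.3 = 15940 mg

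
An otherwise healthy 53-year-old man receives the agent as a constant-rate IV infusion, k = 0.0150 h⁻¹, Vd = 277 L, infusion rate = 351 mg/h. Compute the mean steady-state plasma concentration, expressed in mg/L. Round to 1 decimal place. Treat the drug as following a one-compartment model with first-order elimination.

84.5 mg/L

CL = k × Vd = 0.01500 × 277 = 4.155 L/h
At steady state Css = R₀ / CL = 351 / 4.155 = 84.48 mg/L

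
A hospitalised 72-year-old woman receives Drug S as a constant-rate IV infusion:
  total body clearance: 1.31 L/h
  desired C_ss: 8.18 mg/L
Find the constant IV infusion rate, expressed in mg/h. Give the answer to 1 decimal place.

At steady state, infusion rate R₀ = Css × CL = 8.18 × 1.310 = 10.72 mg/h

10.7 mg/h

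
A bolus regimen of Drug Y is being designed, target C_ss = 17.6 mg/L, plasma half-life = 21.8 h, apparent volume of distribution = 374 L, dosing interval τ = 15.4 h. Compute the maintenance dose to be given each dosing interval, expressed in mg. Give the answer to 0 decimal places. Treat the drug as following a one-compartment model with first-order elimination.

k = ln2 / t½ = 0.693147 / 21.8 = 0.03180 h⁻¹
CL = k × Vd = 0.03180 × 374 = 11.89 L/h
At steady state, Dose/τ = Css × CL.
Dose = Css × CL × τ = 17.6 × 11.89 × 15.4 = 3223 mg

3223 mg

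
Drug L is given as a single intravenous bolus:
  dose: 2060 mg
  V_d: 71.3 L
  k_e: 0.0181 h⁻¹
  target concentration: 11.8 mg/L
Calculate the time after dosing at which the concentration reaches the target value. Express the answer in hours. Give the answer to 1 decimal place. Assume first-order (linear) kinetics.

49.5 h

C₀ = Dose / Vd = 2060 / 71.3 = 28.89 mg/L
t = ln(C₀ / C) / k = ln(28.89 / 11.8) / 0.01810
  = ln(2.448) / 0.01810 = 0.8953 / 0.01810 = 49.46 h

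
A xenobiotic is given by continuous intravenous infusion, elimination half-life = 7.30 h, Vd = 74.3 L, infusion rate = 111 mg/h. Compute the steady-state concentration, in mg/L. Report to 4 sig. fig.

k = ln2 / t½ = 0.693147 / 7.30 = 0.09495 h⁻¹
CL = k × Vd = 0.09495 × 74.3 = 7.055 L/h
At steady state Css = R₀ / CL = 111 / 7.055 = 15.73 mg/L

15.73 mg/L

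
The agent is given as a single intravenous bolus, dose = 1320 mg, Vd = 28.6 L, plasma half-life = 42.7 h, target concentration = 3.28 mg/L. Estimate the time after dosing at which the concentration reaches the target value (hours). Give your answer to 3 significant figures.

163 h

C₀ = Dose / Vd = 1320 / 28.6 = 46.15 mg/L
k = ln2 / t½ = 0.693147 / 42.7 = 0.01623 h⁻¹
t = ln(C₀ / C) / k = ln(46.15 / 3.28) / 0.01623
  = ln(14.07) / 0.01623 = 2.644 / 0.01623 = 162.9 h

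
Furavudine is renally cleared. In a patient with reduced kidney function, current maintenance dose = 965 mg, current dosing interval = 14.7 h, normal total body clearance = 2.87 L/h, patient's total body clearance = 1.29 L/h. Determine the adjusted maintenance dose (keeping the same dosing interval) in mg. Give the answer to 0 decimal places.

434 mg

To keep the same average steady-state level, dosing rate must scale with clearance.
CL ratio = 1.29 / 2.87 = 0.4495
New dose (same interval) = 965 × 0.4495 = 433.8 mg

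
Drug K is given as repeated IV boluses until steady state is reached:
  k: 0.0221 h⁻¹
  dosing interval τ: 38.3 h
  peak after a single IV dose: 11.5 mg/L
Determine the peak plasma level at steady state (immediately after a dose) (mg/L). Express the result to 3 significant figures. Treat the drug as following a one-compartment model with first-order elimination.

20.1 mg/L

e^(−kτ) = e^(−0.02210 × 38.3) = 0.4289
Accumulation ratio R = 1 / (1 − e^(−kτ)) = 1 / (1 − 0.4289) = 1.751
Steady-state peak = C₀ × R = 11.5 × 1.751 = 20.14 mg/L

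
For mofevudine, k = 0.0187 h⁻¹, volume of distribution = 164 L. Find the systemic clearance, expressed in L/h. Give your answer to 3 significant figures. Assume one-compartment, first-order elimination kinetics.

3.07 L/h

CL = k × Vd = 0.0187 × 164 = 3.067 L/h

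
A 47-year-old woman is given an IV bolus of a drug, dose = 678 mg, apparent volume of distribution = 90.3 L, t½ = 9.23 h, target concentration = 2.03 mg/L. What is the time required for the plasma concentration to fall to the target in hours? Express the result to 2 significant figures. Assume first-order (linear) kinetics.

17 h

C₀ = Dose / Vd = 678.0 / 90.3 = 7.508 mg/L
k = ln2 / t½ = 0.693147 / 9.23 = 0.07510 h⁻¹
t = ln(C₀ / C) / k = ln(7.508 / 2.03) / 0.07510
  = ln(3.699) / 0.07510 = 1.308 / 0.07510 = 17.42 h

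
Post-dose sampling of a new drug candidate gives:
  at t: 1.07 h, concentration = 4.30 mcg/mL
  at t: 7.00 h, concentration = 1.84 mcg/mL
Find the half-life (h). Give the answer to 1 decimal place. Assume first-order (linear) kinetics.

k = ln(C₁/C₂) / (t₂ − t₁) = ln(4.30/1.84) / (7.00 − 1.07)
  = 0.8488 / 5.930 = 0.1431 h⁻¹
t½ = ln2 / k = 0.693147 / 0.1431 = 4.844 h

4.8 h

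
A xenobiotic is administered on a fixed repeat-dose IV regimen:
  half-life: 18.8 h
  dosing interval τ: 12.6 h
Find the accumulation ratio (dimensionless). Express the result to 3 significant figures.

k = ln2 / t½ = 0.693147 / 18.8 = 0.03687 h⁻¹
e^(−kτ) = e^(−0.03687 × 12.6) = 0.6284
Accumulation ratio R = 1 / (1 − e^(−kτ)) = 1 / (1 − 0.6284) = 2.691

2.69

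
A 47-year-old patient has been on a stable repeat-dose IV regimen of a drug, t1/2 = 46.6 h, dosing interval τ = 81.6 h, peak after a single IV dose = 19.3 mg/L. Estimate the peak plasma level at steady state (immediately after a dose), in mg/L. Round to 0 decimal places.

27 mg/L

k = ln2 / t½ = 0.693147 / 46.6 = 0.01487 h⁻¹
e^(−kτ) = e^(−0.01487 × 81.6) = 0.2972
Accumulation ratio R = 1 / (1 − e^(−kτ)) = 1 / (1 − 0.2972) = 1.423
Steady-state peak = C₀ × R = 19.3 × 1.423 = 27.46 mg/L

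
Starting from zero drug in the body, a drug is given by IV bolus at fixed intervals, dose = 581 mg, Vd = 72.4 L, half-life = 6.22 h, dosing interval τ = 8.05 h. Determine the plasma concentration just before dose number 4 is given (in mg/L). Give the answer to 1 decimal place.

C₀ per dose = Dose / Vd = 581 / 72.4 = 8.025 mg/L
k = ln2 / t½ = 0.693147 / 6.22 = 0.1114 h⁻¹
Fraction remaining after one interval: r = e^(−kτ) = e^(−0.1114 × 8.05) = 0.4079
Before dose 4, 3 doses have been given (aged 1τ, 2τ, 3τ).
C_trough = C₀ × (r + r² + … + r^3) = C₀ × r(1−r^3)/(1−r)
        = 8.025 × 0.4079 × (1 − 0.06787) / (1 − 0.4079) = 5.153 mg/L

5.2 mg/L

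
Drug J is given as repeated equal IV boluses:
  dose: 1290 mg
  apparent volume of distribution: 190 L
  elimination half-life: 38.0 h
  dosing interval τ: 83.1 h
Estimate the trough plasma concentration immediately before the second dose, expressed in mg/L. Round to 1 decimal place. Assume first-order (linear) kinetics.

1.5 mg/L

C₀ per dose = Dose / Vd = 1290 / 190 = 6.789 mg/L
k = ln2 / t½ = 0.693147 / 38.0 = 0.01824 h⁻¹
Fraction remaining after one interval: r = e^(−kτ) = e^(−0.01824 × 83.1) = 0.2196
Before dose 2, 1 dose has been given (aged 1τ).
C_trough = C₀ × r = 6.789 × 0.2196 = 1.491 mg/L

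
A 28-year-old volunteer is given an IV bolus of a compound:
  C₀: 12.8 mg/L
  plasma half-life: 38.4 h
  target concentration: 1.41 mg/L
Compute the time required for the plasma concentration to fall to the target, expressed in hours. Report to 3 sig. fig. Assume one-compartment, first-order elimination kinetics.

122 h

k = ln2 / t½ = 0.693147 / 38.4 = 0.01805 h⁻¹
t = ln(C₀ / C) / k = ln(12.80 / 1.41) / 0.01805
  = ln(9.078) / 0.01805 = 2.206 / 0.01805 = 122.2 h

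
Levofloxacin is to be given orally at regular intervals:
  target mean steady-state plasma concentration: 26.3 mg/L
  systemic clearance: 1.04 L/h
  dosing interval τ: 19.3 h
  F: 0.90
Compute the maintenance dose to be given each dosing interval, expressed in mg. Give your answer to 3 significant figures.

At steady state, F × (Dose/τ) = Css × CL.
Dose = Css × CL × τ / F = 26.3 × 1.040 × 19.3 / 0.90 = 586.5 mg

587 mg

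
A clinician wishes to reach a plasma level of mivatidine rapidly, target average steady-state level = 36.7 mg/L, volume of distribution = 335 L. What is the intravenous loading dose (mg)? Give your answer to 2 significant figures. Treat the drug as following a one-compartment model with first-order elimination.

LD = Css × Vd = 36.7 × 335 = 12290 mg

12000 mg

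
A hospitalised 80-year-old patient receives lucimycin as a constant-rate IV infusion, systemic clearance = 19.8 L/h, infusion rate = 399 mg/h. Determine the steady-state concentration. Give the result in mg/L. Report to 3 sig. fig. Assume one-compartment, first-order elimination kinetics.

20.2 mg/L

At steady state Css = R₀ / CL = 399 / 19.80 = 20.15 mg/L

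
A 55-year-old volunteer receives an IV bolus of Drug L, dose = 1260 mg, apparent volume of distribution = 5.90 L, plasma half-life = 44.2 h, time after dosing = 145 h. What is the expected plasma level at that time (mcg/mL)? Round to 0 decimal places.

22 mcg/mL

C₀ = Dose / Vd = 1260 / 5.90 = 213.6 mg/L
k = ln2 / t½ = 0.693147 / 44.2 = 0.01568 h⁻¹
C = C₀ · e^(−k·t) = 213.6 × e^(−0.01568 × 145)
  = 213.6 × 0.1029 = 21.98 mg/L
(21.98 mg/L = 21.98 mcg/mL)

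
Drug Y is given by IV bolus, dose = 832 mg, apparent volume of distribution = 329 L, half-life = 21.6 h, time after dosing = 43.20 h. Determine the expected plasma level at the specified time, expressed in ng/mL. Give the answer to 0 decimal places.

C₀ = Dose / Vd = 832.0 / 329 = 2.529 mg/L
k = ln2 / t½ = 0.693147 / 21.6 = 0.03209 h⁻¹
t / t½ = 43.20 / 21.6 = 2 half-lives
C = C₀ × (1/2)^2 = 2.529 × 0.2500 = 0.6323 mg/L
Convert: 0.6323 mg/L × 1000 = 632.3 ng/mL

632 ng/mL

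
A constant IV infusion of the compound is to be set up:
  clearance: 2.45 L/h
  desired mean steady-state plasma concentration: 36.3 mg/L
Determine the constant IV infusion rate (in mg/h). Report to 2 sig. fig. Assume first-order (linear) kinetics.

At steady state, infusion rate R₀ = Css × CL = 36.3 × 2.450 = 88.94 mg/h

89 mg/h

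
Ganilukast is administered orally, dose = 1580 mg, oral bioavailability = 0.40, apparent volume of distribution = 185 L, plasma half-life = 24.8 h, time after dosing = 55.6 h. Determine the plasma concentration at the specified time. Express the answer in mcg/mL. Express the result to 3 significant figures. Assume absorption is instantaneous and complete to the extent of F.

0.722 mcg/mL

Amount reaching circulation = F × Dose = 0.40 × 1580 = 632.0 mg
C₀ = F·Dose / Vd = 632.0 / 185 = 3.416 mg/L
k = ln2 / t½ = 0.693147 / 24.8 = 0.02795 h⁻¹
C = C₀ · e^(−k·t) = 3.416 × e^(−0.02795 × 55.6)
  = 3.416 × 0.2114 = 0.7221 mg/L
(0.7221 mg/L = 0.7221 mcg/mL)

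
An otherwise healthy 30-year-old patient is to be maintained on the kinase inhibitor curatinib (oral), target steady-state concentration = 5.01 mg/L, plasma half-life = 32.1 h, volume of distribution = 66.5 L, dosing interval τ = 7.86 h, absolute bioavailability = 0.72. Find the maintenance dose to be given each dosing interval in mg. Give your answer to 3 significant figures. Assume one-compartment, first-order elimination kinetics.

78.5 mg

k = ln2 / t½ = 0.693147 / 32.1 = 0.02159 h⁻¹
CL = k × Vd = 0.02159 × 66.5 = 1.436 L/h
At steady state, F × (Dose/τ) = Css × CL.
Dose = Css × CL × τ / F = 5.01 × 1.436 × 7.86 / 0.72 = 78.54 mg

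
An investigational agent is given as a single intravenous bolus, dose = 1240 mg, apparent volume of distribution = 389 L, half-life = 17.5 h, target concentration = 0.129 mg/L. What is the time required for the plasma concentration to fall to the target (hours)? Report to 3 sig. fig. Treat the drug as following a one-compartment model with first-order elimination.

C₀ = Dose / Vd = 1240 / 389 = 3.188 mg/L
k = ln2 / t½ = 0.693147 / 17.5 = 0.03961 h⁻¹
t = ln(C₀ / C) / k = ln(3.188 / 0.129) / 0.03961
  = ln(24.71) / 0.03961 = 3.207 / 0.03961 = 80.96 h

81.0 h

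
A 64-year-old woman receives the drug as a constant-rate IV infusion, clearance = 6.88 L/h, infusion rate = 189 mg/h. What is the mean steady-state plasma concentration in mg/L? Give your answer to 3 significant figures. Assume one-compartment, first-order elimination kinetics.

27.5 mg/L

At steady state Css = R₀ / CL = 189 / 6.880 = 27.47 mg/L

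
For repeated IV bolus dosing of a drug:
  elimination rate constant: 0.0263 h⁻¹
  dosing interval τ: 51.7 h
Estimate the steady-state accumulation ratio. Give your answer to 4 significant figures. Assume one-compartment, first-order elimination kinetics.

1.345

e^(−kτ) = e^(−0.02630 × 51.7) = 0.2567
Accumulation ratio R = 1 / (1 − e^(−kτ)) = 1 / (1 − 0.2567) = 1.345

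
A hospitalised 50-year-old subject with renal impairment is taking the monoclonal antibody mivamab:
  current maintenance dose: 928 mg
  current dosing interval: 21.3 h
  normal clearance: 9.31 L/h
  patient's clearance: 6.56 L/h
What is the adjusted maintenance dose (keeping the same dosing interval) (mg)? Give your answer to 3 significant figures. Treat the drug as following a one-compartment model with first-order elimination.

654 mg

To keep the same average steady-state level, dosing rate must scale with clearance.
CL ratio = 6.56 / 9.31 = 0.7046
New dose (same interval) = 928 × 0.7046 = 653.9 mg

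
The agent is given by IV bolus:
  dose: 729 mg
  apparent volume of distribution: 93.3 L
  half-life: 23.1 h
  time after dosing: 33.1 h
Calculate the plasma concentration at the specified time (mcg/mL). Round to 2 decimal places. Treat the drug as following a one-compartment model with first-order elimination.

C₀ = Dose / Vd = 729.0 / 93.3 = 7.814 mg/L
k = ln2 / t½ = 0.693147 / 23.1 = 0.03001 h⁻¹
C = C₀ · e^(−k·t) = 7.814 × e^(−0.03001 × 33.1)
  = 7.814 × 0.3703 = 2.894 mg/L
(2.894 mg/L = 2.894 mcg/mL)

2.89 mcg/mL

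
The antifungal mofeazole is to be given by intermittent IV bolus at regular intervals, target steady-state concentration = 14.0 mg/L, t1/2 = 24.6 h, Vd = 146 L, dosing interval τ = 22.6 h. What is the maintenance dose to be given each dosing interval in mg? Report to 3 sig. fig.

k = ln2 / t½ = 0.693147 / 24.6 = 0.02818 h⁻¹
CL = k × Vd = 0.02818 × 146 = 4.114 L/h
At steady state, Dose/τ = Css × CL.
Dose = Css × CL × τ = 14.0 × 4.114 × 22.6 = 1302 mg

1300 mg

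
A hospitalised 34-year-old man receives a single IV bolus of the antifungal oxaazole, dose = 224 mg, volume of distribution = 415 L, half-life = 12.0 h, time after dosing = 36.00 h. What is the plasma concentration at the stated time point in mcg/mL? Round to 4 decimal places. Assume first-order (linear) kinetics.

C₀ = Dose / Vd = 224.0 / 415 = 0.5398 mg/L
k = ln2 / t½ = 0.693147 / 12.0 = 0.05776 h⁻¹
t / t½ = 36.00 / 12.0 = 3 half-lives
C = C₀ × (1/2)^3 = 0.5398 × 0.1250 = 0.06748 mg/L
(0.06748 mg/L = 0.06748 mcg/mL)

0.0675 mcg/mL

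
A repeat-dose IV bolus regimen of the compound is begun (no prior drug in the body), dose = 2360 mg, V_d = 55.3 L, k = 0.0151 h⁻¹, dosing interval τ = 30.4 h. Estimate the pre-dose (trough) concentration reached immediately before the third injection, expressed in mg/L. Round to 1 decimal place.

C₀ per dose = Dose / Vd = 2360 / 55.3 = 42.68 mg/L
Fraction remaining after one interval: r = e^(−kτ) = e^(−0.01510 × 30.4) = 0.6319
Before dose 3, 2 doses have been given (aged 1τ, 2τ).
C_trough = C₀ × (r + r²) = 42.68 × (0.6319 + 0.3993) = 44.01 mg/L

44.0 mg/L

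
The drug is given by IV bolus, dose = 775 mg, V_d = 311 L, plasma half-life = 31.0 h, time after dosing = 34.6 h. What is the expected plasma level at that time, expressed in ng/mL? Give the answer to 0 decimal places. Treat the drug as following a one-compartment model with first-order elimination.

C₀ = Dose / Vd = 775.0 / 311 = 2.492 mg/L
k = ln2 / t½ = 0.693147 / 31.0 = 0.02236 h⁻¹
C = C₀ · e^(−k·t) = 2.492 × e^(−0.02236 × 34.6)
  = 2.492 × 0.4613 = 1.150 mg/L
Convert: 1.150 mg/L × 1000 = 1150 ng/mL

1150 ng/mL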